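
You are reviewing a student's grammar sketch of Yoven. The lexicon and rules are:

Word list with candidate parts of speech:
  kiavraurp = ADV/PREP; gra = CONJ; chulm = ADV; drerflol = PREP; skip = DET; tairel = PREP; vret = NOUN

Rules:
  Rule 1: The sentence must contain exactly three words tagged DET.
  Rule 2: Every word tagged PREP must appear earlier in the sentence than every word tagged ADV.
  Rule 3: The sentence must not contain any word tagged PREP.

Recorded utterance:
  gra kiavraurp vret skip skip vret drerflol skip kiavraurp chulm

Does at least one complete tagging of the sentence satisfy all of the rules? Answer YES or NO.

Candidates per position — 1:gra {CONJ}; 2:kiavraurp {ADV,PREP}; 3:vret {NOUN}; 4:skip {DET}; 5:skip {DET}; 6:vret {NOUN}; 7:drerflol {PREP}; 8:skip {DET}; 9:kiavraurp {ADV,PREP}; 10:chulm {ADV}.
Rule 3 cannot be satisfied by any choice of tags from the lexicon.
So there is no consistent tagging.

NO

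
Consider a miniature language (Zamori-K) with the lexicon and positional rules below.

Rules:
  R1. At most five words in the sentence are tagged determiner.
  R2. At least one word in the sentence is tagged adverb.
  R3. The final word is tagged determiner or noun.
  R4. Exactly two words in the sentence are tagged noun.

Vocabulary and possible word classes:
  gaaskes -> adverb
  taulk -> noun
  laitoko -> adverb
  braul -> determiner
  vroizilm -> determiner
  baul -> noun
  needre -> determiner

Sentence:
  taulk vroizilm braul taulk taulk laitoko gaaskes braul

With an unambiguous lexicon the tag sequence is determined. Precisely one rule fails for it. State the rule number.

Fixed tagging: noun determiner determiner noun noun adverb adverb determiner.
Rule check: R1 ✓, R2 ✓, R3 ✓, R4 ✗.
Only rule 4 fails.

4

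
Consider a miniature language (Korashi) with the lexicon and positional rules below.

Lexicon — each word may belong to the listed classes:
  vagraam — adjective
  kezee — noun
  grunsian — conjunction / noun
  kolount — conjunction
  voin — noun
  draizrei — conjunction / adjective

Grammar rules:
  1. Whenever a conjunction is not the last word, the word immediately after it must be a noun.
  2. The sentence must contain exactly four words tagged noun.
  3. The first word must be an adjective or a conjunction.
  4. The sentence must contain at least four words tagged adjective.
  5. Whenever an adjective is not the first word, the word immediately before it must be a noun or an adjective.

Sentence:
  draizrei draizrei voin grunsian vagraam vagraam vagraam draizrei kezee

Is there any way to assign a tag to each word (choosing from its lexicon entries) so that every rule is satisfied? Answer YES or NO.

Candidates per position — 1:draizrei {conjunction,adjective}; 2:draizrei {conjunction,adjective}; 3:voin {noun}; 4:grunsian {conjunction,noun}; 5:vagraam {adjective}; 6:vagraam {adjective}; 7:vagraam {adjective}; 8:draizrei {conjunction,adjective}; 9:kezee {noun}.
Rule 2 cannot be satisfied by any choice of tags from the lexicon.
So there is no consistent tagging.

NO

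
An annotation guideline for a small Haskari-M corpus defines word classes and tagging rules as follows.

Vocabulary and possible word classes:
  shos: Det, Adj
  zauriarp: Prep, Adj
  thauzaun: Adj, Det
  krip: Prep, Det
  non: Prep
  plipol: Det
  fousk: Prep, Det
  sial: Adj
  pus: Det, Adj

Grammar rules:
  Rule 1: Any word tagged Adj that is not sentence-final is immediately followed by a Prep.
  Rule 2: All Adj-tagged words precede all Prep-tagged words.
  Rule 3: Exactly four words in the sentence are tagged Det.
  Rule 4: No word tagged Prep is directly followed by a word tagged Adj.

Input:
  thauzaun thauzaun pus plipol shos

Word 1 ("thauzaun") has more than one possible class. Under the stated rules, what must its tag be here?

Candidates per position — 1:thauzaun {Adj,Det}; 2:thauzaun {Adj,Det}; 3:pus {Det,Adj}; 4:plipol {Det}; 5:shos {Det,Adj}.
Word 1 cannot be Adj — rule 1 would then fail for every completion. It is Det.
Word 2 cannot be Adj — rule 1 would then fail for every completion. It is Det.
Word 3 cannot be Adj — rule 1 would then fail for every completion. It is Det.
Word 5 cannot be Det — rule 3 would then fail for every completion. It is Adj.
The unique satisfying tagging is: Det Det Det Det Adj.
Checking: rule 1 holds; rule 2 holds; rule 3 holds; rule 4 holds.

Det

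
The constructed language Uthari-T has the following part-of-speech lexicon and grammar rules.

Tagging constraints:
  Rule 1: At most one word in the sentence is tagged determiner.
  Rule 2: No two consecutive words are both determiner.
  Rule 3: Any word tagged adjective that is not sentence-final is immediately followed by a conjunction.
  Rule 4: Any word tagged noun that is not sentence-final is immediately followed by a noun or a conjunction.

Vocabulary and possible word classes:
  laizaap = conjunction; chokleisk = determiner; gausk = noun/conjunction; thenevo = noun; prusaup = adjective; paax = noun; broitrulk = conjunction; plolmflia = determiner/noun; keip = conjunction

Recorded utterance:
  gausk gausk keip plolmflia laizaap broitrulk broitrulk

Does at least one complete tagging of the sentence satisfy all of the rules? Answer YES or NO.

YES

Candidates per position — 1:gausk {noun,conjunction}; 2:gausk {noun,conjunction}; 3:keip {conjunction}; 4:plolmflia {determiner,noun}; 5:laizaap {conjunction}; 6:broitrulk {conjunction}; 7:broitrulk {conjunction}.
One satisfying assignment: noun conjunction conjunction determiner conjunction conjunction conjunction.
Verifying each rule — rule 1 ✓; rule 2 ✓; rule 3 ✓; rule 4 ✓.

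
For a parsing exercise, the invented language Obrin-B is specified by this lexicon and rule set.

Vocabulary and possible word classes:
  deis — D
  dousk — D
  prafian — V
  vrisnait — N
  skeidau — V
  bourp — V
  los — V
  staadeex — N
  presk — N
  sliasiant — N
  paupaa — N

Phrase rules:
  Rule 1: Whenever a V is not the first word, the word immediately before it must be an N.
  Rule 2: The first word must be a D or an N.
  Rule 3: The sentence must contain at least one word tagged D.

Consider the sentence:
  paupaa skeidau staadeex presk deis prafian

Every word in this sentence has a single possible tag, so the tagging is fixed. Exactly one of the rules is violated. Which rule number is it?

Fixed tagging: N V N N D V.
Applying the rules: R1 fail, R2 pass, R3 pass.
Only rule 1 fails.

1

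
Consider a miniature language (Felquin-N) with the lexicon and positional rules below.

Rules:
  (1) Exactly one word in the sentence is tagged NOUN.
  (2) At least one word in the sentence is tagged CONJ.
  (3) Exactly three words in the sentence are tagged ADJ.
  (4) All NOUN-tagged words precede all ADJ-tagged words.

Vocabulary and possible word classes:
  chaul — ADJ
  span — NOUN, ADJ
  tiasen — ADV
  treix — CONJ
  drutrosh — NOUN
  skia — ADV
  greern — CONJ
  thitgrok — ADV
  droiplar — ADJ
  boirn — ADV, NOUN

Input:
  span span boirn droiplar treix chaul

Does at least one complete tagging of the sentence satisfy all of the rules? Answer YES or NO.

Candidates per position — 1:span {NOUN,ADJ}; 2:span {NOUN,ADJ}; 3:boirn {ADV,NOUN}; 4:droiplar {ADJ}; 5:treix {CONJ}; 6:chaul {ADJ}.
One satisfying assignment: NOUN ADJ ADV ADJ CONJ ADJ.
Rule-by-rule: rule 1 holds; rule 2 holds; rule 3 holds; rule 4 holds.

YES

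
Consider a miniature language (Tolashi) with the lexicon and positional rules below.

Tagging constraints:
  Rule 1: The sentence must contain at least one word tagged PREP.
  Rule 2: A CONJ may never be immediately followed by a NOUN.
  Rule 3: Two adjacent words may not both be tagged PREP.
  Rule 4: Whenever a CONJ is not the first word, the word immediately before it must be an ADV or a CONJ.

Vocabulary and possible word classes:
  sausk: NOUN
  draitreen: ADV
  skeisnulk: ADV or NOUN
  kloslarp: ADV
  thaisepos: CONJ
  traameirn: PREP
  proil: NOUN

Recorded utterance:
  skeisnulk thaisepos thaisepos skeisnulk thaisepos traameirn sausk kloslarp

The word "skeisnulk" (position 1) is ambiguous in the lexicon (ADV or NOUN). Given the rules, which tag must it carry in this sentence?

Candidates per position — 1:skeisnulk {ADV,NOUN}; 2:thaisepos {CONJ}; 3:thaisepos {CONJ}; 4:skeisnulk {ADV,NOUN}; 5:thaisepos {CONJ}; 6:traameirn {PREP}; 7:sausk {NOUN}; 8:kloslarp {ADV}.
Word 1 cannot be NOUN — rule 4 would then fail for every completion. It is ADV.
Word 4 cannot be NOUN — rule 2 would then fail for every completion. It is ADV.
So the tagging must be: ADV CONJ CONJ ADV CONJ PREP NOUN ADV.
Verifying each rule — rule 1 holds; rule 2 holds; rule 3 holds; rule 4 holds.

ADV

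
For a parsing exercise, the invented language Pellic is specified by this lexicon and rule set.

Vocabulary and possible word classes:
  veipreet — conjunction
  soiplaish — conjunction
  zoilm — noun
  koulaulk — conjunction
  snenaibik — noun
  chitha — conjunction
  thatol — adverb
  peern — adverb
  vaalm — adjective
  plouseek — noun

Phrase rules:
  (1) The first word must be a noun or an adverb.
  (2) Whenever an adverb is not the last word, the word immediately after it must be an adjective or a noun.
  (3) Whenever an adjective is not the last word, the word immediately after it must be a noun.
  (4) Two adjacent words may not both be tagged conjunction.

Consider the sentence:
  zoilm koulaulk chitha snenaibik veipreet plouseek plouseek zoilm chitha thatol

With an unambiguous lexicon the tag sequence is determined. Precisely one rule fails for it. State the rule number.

4

Fixed tagging: noun conjunction conjunction noun conjunction noun noun noun conjunction adverb.
Applying the rules: R1 ✓, R2 ✓, R3 ✓, R4 ✗.
Only rule 4 fails.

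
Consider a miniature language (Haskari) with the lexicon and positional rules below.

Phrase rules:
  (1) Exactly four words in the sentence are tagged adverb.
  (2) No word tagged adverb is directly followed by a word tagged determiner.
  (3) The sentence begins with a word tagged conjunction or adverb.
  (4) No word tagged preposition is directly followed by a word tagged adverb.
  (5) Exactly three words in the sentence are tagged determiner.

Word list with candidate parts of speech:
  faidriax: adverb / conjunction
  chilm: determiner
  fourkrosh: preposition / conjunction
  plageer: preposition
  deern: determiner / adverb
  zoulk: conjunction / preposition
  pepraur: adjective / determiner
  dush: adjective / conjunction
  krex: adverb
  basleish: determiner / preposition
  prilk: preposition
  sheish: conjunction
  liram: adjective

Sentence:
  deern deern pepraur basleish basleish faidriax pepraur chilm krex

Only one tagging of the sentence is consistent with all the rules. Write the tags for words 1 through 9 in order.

adverb adverb adjective determiner determiner adverb adjective determiner adverb

Candidates per position — 1:deern {determiner,adverb}; 2:deern {determiner,adverb}; 3:pepraur {adjective,determiner}; 4:basleish {determiner,preposition}; 5:basleish {determiner,preposition}; 6:faidriax {adverb,conjunction}; 7:pepraur {adjective,determiner}; 8:chilm {determiner}; 9:krex {adverb}.
Position 1: tagging it determiner would leave rule 1 unsatisfiable, so it must be adverb.
Position 2: tagging it determiner would leave rule 1 unsatisfiable, so it must be adverb.
Position 3: tagging it determiner would leave rule 2 unsatisfiable, so it must be adjective.
Position 6: tagging it conjunction would leave rule 1 unsatisfiable, so it must be adverb.
Position 7: tagging it determiner would leave rule 2 unsatisfiable, so it must be adjective.
Position 4: tagging it preposition would leave rule 5 unsatisfiable, so it must be determiner.
Position 5: tagging it preposition would leave rule 4 unsatisfiable, so it must be determiner.
The only consistent sequence is: adverb adverb adjective determiner determiner adverb adjective determiner adverb.
Check: rule 1 holds; rule 2 holds; rule 3 holds; rule 4 holds; rule 5 holds.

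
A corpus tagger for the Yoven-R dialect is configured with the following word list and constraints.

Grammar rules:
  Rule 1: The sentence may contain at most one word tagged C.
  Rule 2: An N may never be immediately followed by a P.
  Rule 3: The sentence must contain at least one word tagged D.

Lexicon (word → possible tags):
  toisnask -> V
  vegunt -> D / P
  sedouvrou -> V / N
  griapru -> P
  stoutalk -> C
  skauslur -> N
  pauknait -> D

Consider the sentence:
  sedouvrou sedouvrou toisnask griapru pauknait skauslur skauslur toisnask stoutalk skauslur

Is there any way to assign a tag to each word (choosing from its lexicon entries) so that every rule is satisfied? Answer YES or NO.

Candidates per position — 1:sedouvrou {V,N}; 2:sedouvrou {V,N}; 3:toisnask {V}; 4:griapru {P}; 5:pauknait {D}; 6:skauslur {N}; 7:skauslur {N}; 8:toisnask {V}; 9:stoutalk {C}; 10:skauslur {N}.
One satisfying assignment: V V V P D N N V C N.
Rule-by-rule: rule 1 holds; rule 2 holds; rule 3 holds.

YES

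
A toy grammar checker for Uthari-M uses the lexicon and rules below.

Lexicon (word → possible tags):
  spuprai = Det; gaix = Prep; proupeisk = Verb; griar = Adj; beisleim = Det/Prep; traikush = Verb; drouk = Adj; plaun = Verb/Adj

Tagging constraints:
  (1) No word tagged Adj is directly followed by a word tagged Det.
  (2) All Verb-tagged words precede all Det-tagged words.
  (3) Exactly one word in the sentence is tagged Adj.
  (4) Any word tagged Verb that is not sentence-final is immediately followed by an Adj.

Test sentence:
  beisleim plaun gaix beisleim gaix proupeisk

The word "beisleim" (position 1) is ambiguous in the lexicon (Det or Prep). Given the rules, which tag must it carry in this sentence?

Prep

Candidates per position — 1:beisleim {Det,Prep}; 2:plaun {Verb,Adj}; 3:gaix {Prep}; 4:beisleim {Det,Prep}; 5:gaix {Prep}; 6:proupeisk {Verb}.
At position 1, choosing Det makes rule 2 impossible to satisfy; hence Prep.
At position 2, choosing Verb makes rule 3 impossible to satisfy; hence Adj.
At position 4, choosing Det makes rule 2 impossible to satisfy; hence Prep.
The only consistent sequence is: Prep Adj Prep Prep Prep Verb.
Verifying each rule — rule 1 ok; rule 2 ok; rule 3 ok; rule 4 ok.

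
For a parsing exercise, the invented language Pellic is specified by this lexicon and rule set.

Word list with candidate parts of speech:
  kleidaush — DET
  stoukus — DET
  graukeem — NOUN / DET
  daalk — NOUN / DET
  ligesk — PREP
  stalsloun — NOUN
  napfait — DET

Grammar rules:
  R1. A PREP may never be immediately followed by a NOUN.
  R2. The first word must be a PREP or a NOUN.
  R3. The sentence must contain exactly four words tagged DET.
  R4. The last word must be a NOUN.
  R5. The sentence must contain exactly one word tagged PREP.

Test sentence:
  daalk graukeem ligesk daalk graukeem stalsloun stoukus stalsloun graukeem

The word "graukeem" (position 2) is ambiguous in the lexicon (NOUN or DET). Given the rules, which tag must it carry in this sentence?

DET

Candidates per position — 1:daalk {NOUN,DET}; 2:graukeem {NOUN,DET}; 3:ligesk {PREP}; 4:daalk {NOUN,DET}; 5:graukeem {NOUN,DET}; 6:stalsloun {NOUN}; 7:stoukus {DET}; 8:stalsloun {NOUN}; 9:graukeem {NOUN,DET}.
Position 1: DET is ruled out by rule 2; that leaves NOUN.
Position 4: NOUN is ruled out by rule 1; that leaves DET.
Position 9: DET is ruled out by rule 4; that leaves NOUN.
Position 2: NOUN is ruled out by rule 3; that leaves DET.
Position 5: NOUN is ruled out by rule 3; that leaves DET.
That leaves exactly one tagging: NOUN DET PREP DET DET NOUN DET NOUN NOUN.
Check: rule 1 ok; rule 2 ok; rule 3 ok; rule 4 ok; rule 5 ok.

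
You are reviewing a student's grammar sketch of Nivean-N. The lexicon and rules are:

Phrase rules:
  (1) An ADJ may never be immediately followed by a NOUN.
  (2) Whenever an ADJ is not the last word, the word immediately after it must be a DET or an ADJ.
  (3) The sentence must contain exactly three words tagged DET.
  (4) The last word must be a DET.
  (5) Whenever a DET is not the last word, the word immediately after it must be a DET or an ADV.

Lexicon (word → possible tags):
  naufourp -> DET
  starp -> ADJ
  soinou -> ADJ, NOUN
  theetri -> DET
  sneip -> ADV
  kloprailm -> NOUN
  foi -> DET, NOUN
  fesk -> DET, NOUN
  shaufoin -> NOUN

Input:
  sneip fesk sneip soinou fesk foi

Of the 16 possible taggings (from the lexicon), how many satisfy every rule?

2

Candidates per position — 1:sneip {ADV}; 2:fesk {DET,NOUN}; 3:sneip {ADV}; 4:soinou {ADJ,NOUN}; 5:fesk {DET,NOUN}; 6:foi {DET,NOUN}.
There are 16 candidate sequences in total.
The sequences that satisfy every rule: ADV DET ADV ADJ DET DET; ADV DET ADV NOUN DET DET.
Count = 2.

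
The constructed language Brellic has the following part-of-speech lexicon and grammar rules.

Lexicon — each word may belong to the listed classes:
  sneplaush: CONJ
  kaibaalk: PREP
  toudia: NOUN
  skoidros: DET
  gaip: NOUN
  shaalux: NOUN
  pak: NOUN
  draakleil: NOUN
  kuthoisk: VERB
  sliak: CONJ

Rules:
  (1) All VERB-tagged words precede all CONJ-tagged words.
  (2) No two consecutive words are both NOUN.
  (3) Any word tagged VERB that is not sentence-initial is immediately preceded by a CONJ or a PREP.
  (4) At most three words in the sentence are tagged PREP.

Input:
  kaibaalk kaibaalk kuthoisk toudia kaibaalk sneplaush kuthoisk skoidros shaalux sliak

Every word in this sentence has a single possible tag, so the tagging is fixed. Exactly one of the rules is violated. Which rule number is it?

1

Fixed tagging: PREP PREP VERB NOUN PREP CONJ VERB DET NOUN CONJ.
Applying the rules: R1 fail, R2 pass, R3 pass, R4 pass.
Only rule 1 fails.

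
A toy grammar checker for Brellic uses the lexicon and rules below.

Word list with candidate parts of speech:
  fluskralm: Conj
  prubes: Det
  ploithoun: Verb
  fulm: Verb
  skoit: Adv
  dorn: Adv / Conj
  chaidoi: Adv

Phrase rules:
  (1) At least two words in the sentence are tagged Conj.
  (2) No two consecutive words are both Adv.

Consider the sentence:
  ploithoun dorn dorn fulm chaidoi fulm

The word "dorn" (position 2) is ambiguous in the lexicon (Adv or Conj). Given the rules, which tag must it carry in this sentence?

Conj

Candidates per position — 1:ploithoun {Verb}; 2:dorn {Adv,Conj}; 3:dorn {Adv,Conj}; 4:fulm {Verb}; 5:chaidoi {Adv}; 6:fulm {Verb}.
At position 2, choosing Adv makes rule 1 impossible to satisfy; hence Conj.
At position 3, choosing Adv makes rule 1 impossible to satisfy; hence Conj.
So the tagging must be: Verb Conj Conj Verb Adv Verb.
Checking: rule 1 ok; rule 2 ok.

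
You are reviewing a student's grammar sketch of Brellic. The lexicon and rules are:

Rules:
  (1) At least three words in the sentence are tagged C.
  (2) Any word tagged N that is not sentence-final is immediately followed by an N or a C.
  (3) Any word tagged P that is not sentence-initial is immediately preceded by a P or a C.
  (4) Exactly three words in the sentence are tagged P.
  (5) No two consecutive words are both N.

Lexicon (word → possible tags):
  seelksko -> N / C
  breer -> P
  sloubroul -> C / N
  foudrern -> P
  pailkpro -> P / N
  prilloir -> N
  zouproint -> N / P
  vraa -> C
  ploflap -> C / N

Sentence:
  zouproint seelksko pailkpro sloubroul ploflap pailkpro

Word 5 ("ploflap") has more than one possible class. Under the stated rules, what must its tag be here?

C

Candidates per position — 1:zouproint {N,P}; 2:seelksko {N,C}; 3:pailkpro {P,N}; 4:sloubroul {C,N}; 5:ploflap {C,N}; 6:pailkpro {P,N}.
At position 1, choosing N makes rule 4 impossible to satisfy; hence P.
At position 2, choosing N makes rule 1 impossible to satisfy; hence C.
At position 3, choosing N makes rule 4 impossible to satisfy; hence P.
At position 4, choosing N makes rule 1 impossible to satisfy; hence C.
At position 5, choosing N makes rule 1 impossible to satisfy; hence C.
At position 6, choosing N makes rule 4 impossible to satisfy; hence P.
The unique satisfying tagging is: P C P C C P.
Rule-by-rule: rule 1 ✓; rule 2 ✓; rule 3 ✓; rule 4 ✓; rule 5 ✓.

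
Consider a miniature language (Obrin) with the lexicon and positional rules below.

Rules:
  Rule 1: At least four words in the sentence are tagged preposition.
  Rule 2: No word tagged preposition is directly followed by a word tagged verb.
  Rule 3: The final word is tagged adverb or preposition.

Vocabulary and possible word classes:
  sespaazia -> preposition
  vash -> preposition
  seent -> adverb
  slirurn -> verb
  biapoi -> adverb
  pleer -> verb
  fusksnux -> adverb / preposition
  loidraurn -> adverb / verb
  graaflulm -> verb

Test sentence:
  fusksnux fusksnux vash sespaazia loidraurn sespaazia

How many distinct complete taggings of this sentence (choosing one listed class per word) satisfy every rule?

3

Candidates per position — 1:fusksnux {adverb,preposition}; 2:fusksnux {adverb,preposition}; 3:vash {preposition}; 4:sespaazia {preposition}; 5:loidraurn {adverb,verb}; 6:sespaazia {preposition}.
There are 8 candidate sequences in total.
The sequences that satisfy every rule: adverb preposition preposition preposition adverb preposition; preposition adverb preposition preposition adverb preposition; preposition preposition preposition preposition adverb preposition.
Count = 3.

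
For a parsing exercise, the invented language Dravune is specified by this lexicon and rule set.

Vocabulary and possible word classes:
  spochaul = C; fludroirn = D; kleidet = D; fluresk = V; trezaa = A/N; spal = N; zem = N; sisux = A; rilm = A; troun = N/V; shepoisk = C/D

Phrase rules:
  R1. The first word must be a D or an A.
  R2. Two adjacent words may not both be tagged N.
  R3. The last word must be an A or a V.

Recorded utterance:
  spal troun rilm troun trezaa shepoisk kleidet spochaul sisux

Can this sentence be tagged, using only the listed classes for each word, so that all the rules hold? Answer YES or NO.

NO

Candidates per position — 1:spal {N}; 2:troun {N,V}; 3:rilm {A}; 4:troun {N,V}; 5:trezaa {A,N}; 6:shepoisk {C,D}; 7:kleidet {D}; 8:spochaul {C}; 9:sisux {A}.
Rule 1 cannot be satisfied by any choice of tags from the lexicon.
So there is no consistent tagging.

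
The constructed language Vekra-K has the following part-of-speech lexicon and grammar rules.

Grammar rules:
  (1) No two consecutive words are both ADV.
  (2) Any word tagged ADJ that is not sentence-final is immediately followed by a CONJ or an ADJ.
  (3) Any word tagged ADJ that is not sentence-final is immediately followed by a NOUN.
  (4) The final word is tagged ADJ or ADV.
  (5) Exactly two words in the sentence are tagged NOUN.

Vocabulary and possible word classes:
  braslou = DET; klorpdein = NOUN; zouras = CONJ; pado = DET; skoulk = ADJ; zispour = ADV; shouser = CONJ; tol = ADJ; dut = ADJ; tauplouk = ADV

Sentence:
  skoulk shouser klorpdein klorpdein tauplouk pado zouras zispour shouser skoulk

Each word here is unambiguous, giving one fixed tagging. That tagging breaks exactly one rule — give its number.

3

Fixed tagging: ADJ CONJ NOUN NOUN ADV DET CONJ ADV CONJ ADJ.
Applying the rules: R1 ok, R2 ok, R3 fails, R4 ok, R5 ok.
Only rule 3 fails.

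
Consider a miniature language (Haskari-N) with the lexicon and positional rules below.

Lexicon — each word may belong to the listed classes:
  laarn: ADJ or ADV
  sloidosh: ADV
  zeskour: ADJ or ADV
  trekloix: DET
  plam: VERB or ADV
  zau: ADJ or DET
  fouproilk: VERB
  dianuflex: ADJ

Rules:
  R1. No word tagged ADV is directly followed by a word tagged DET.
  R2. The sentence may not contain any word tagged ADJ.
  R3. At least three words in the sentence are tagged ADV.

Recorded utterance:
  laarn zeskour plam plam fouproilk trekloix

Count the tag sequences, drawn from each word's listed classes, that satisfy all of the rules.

Candidates per position — 1:laarn {ADJ,ADV}; 2:zeskour {ADJ,ADV}; 3:plam {VERB,ADV}; 4:plam {VERB,ADV}; 5:fouproilk {VERB}; 6:trekloix {DET}.
There are 16 candidate sequences in total.
The sequences that satisfy every rule: ADV ADV VERB ADV VERB DET; ADV ADV ADV VERB VERB DET; ADV ADV ADV ADV VERB DET.
Count = 3.

3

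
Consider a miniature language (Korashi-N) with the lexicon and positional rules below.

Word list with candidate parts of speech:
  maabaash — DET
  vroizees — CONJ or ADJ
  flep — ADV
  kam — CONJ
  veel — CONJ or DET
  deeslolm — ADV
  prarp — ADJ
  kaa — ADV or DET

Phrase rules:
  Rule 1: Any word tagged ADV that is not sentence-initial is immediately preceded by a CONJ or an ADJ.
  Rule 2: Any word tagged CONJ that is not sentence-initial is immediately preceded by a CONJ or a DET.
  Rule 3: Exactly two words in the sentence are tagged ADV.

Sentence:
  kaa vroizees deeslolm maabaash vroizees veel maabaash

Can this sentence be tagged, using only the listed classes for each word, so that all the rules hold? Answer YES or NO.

Candidates per position — 1:kaa {ADV,DET}; 2:vroizees {CONJ,ADJ}; 3:deeslolm {ADV}; 4:maabaash {DET}; 5:vroizees {CONJ,ADJ}; 6:veel {CONJ,DET}; 7:maabaash {DET}.
One satisfying assignment: ADV ADJ ADV DET CONJ CONJ DET.
Rule-by-rule: rule 1 holds; rule 2 holds; rule 3 holds.

YES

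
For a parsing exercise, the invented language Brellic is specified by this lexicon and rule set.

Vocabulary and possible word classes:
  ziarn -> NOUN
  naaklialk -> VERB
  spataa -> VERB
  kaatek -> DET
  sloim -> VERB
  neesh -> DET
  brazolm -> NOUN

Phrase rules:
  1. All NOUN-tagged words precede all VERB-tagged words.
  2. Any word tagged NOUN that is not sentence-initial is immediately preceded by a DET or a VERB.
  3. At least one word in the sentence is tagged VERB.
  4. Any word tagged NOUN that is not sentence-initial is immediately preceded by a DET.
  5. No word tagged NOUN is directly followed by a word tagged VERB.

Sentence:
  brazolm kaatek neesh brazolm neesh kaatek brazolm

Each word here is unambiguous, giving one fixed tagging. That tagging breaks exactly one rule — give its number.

3

Fixed tagging: NOUN DET DET NOUN DET DET NOUN.
Applying the rules: R1 ok, R2 ok, R3 fails, R4 ok, R5 ok.
Only rule 3 fails.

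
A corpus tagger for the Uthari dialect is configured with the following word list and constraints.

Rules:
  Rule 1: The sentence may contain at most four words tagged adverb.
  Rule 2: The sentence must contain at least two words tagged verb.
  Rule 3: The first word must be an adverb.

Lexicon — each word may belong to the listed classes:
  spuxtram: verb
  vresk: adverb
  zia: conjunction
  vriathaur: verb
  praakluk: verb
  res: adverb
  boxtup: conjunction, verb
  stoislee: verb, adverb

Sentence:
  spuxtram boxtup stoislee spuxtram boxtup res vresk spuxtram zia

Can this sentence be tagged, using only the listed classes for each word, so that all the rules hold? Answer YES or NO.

Candidates per position — 1:spuxtram {verb}; 2:boxtup {conjunction,verb}; 3:stoislee {verb,adverb}; 4:spuxtram {verb}; 5:boxtup {conjunction,verb}; 6:res {adverb}; 7:vresk {adverb}; 8:spuxtram {verb}; 9:zia {conjunction}.
Rule 3 cannot be satisfied by any choice of tags from the lexicon.
So there is no consistent tagging.

NO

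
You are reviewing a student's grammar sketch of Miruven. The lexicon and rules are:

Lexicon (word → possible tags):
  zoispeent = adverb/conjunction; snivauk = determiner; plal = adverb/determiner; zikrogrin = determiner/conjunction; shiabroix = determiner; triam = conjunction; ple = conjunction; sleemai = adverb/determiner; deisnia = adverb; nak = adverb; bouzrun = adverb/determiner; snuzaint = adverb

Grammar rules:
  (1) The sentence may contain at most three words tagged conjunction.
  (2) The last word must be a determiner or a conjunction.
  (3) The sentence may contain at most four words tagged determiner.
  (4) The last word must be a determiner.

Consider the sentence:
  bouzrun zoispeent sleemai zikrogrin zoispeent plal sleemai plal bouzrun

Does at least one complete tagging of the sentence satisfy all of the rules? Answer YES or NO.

Candidates per position — 1:bouzrun {adverb,determiner}; 2:zoispeent {adverb,conjunction}; 3:sleemai {adverb,determiner}; 4:zikrogrin {determiner,conjunction}; 5:zoispeent {adverb,conjunction}; 6:plal {adverb,determiner}; 7:sleemai {adverb,determiner}; 8:plal {adverb,determiner}; 9:bouzrun {adverb,determiner}.
One satisfying assignment: adverb adverb adverb determiner adverb adverb determiner determiner determiner.
Rule-by-rule: rule 1 ✓; rule 2 ✓; rule 3 ✓; rule 4 ✓.

YES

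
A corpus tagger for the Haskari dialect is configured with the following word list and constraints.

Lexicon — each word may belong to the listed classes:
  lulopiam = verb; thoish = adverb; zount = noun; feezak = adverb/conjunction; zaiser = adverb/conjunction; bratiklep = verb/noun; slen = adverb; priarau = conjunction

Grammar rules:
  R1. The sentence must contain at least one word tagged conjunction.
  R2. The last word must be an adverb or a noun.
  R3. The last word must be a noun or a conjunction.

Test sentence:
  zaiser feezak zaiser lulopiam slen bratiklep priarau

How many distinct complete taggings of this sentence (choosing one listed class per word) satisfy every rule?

Candidates per position — 1:zaiser {adverb,conjunction}; 2:feezak {adverb,conjunction}; 3:zaiser {adverb,conjunction}; 4:lulopiam {verb}; 5:slen {adverb}; 6:bratiklep {verb,noun}; 7:priarau {conjunction}.
There are 16 candidate sequences in total.
Rule 2 cannot be satisfied by any choice of tags from the lexicon.
So there is no consistent tagging.
Count = 0.

0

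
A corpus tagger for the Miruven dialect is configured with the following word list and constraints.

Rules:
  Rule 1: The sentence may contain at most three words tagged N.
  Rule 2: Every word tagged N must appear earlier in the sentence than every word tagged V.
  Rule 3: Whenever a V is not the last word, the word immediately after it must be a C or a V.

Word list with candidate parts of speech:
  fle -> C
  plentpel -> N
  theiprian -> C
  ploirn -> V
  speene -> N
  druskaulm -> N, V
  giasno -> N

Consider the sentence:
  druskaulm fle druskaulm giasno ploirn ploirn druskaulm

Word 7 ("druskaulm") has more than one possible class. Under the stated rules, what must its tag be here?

V

Candidates per position — 1:druskaulm {N,V}; 2:fle {C}; 3:druskaulm {N,V}; 4:giasno {N}; 5:ploirn {V}; 6:ploirn {V}; 7:druskaulm {N,V}.
If word 1 were V, no tagging could satisfy rule 2; so word 1 is N.
If word 3 were V, no tagging could satisfy rule 2; so word 3 is N.
If word 7 were N, no tagging could satisfy rule 1; so word 7 is V.
That leaves exactly one tagging: N C N N V V V.
Verifying each rule — rule 1 satisfied; rule 2 satisfied; rule 3 satisfied.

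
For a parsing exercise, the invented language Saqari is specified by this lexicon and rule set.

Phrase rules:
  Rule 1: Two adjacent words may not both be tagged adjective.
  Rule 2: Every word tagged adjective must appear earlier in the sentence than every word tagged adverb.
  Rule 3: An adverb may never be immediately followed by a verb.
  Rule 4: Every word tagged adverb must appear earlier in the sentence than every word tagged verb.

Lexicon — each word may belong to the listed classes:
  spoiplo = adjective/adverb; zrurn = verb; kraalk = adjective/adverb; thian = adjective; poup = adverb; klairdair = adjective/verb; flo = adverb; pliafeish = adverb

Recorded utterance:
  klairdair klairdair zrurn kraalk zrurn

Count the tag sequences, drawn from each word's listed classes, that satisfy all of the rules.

Candidates per position — 1:klairdair {adjective,verb}; 2:klairdair {adjective,verb}; 3:zrurn {verb}; 4:kraalk {adjective,adverb}; 5:zrurn {verb}.
There are 8 candidate sequences in total.
The sequences that satisfy every rule: adjective verb verb adjective verb; verb adjective verb adjective verb; verb verb verb adjective verb.
Count = 3.

3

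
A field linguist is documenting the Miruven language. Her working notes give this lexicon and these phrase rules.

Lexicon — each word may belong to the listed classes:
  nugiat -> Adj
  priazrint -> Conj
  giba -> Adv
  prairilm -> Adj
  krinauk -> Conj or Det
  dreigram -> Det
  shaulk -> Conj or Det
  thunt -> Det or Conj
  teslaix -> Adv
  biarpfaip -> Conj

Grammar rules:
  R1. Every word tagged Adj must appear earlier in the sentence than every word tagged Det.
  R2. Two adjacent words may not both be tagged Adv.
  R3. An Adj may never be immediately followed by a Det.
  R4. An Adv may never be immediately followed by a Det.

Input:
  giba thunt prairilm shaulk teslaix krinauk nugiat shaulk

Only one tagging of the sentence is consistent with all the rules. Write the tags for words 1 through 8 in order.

Candidates per position — 1:giba {Adv}; 2:thunt {Det,Conj}; 3:prairilm {Adj}; 4:shaulk {Conj,Det}; 5:teslaix {Adv}; 6:krinauk {Conj,Det}; 7:nugiat {Adj}; 8:shaulk {Conj,Det}.
At position 2, choosing Det makes rule 1 impossible to satisfy; hence Conj.
At position 4, choosing Det makes rule 1 impossible to satisfy; hence Conj.
At position 6, choosing Det makes rule 1 impossible to satisfy; hence Conj.
At position 8, choosing Det makes rule 3 impossible to satisfy; hence Conj.
The only consistent sequence is: Adv Conj Adj Conj Adv Conj Adj Conj.
Check: rule 1 ✓; rule 2 ✓; rule 3 ✓; rule 4 ✓.

Adv Conj Adj Conj Adv Conj Adj Conj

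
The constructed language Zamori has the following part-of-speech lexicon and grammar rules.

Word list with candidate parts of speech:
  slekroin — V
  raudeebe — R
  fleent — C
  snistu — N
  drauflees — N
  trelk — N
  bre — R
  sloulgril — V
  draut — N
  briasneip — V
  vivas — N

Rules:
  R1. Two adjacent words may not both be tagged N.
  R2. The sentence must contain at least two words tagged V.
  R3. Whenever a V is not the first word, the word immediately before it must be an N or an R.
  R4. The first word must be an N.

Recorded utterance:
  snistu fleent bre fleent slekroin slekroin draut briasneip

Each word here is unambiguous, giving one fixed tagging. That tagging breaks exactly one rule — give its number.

Fixed tagging: N C R C V V N V.
Applying the rules: R1 ok, R2 ok, R3 fails, R4 ok.
Only rule 3 fails.

3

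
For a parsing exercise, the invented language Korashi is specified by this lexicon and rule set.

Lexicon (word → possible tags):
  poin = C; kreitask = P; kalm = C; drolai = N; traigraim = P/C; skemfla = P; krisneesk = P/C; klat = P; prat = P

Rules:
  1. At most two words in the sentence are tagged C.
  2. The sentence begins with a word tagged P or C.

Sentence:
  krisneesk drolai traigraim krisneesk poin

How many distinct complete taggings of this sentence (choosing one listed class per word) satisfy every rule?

4

Candidates per position — 1:krisneesk {P,C}; 2:drolai {N}; 3:traigraim {P,C}; 4:krisneesk {P,C}; 5:poin {C}.
There are 8 candidate sequences in total.
The sequences that satisfy every rule: P N P P C; P N P C C; P N C P C; C N P P C.
Count = 4.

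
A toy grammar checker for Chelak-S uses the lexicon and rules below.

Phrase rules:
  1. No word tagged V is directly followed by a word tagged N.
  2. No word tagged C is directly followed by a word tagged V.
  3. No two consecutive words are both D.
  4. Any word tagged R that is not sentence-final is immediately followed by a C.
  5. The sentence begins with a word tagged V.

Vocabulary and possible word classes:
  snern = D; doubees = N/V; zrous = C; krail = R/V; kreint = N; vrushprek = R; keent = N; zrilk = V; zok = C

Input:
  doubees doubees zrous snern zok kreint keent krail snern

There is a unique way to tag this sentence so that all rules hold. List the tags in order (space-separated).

V V C D C N N V D

Candidates per position — 1:doubees {N,V}; 2:doubees {N,V}; 3:zrous {C}; 4:snern {D}; 5:zok {C}; 6:kreint {N}; 7:keent {N}; 8:krail {R,V}; 9:snern {D}.
At position 1, choosing N makes rule 5 impossible to satisfy; hence V.
At position 2, choosing N makes rule 1 impossible to satisfy; hence V.
At position 8, choosing R makes rule 4 impossible to satisfy; hence V.
That leaves exactly one tagging: V V C D C N N V D.
Rule-by-rule: rule 1 ok; rule 2 ok; rule 3 ok; rule 4 ok; rule 5 ok.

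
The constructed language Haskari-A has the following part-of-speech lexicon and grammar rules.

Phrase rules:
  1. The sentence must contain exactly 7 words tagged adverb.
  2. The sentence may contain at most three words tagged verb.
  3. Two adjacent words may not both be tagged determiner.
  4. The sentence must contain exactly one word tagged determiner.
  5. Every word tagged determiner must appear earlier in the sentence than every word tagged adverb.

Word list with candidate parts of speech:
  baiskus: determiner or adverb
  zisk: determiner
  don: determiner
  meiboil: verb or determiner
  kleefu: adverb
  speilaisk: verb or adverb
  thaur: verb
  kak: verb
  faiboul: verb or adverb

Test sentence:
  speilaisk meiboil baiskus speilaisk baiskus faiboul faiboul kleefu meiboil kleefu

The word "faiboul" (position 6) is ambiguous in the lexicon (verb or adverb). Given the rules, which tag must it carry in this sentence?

Candidates per position — 1:speilaisk {verb,adverb}; 2:meiboil {verb,determiner}; 3:baiskus {determiner,adverb}; 4:speilaisk {verb,adverb}; 5:baiskus {determiner,adverb}; 6:faiboul {verb,adverb}; 7:faiboul {verb,adverb}; 8:kleefu {adverb}; 9:meiboil {verb,determiner}; 10:kleefu {adverb}.
Word 9 cannot be determiner — rule 5 would then fail for every completion. It is verb.
Position 6: the remaining choice is settled jointly with positions 1, 2, 3, 4, 5, 7 — only adverb at position 6 is part of a tagging that satisfies every rule.
That leaves exactly one tagging: verb determiner adverb adverb adverb adverb adverb adverb verb adverb.
Check: rule 1 holds; rule 2 holds; rule 3 holds; rule 4 holds; rule 5 holds.

adverb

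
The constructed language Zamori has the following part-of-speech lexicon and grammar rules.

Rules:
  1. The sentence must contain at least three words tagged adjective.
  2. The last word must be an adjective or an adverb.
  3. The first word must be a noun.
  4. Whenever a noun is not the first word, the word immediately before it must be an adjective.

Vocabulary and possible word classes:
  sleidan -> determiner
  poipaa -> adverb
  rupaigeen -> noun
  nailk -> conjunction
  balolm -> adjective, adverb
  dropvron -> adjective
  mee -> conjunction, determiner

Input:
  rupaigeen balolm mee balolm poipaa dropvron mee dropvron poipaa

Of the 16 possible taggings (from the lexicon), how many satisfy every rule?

12

Candidates per position — 1:rupaigeen {noun}; 2:balolm {adjective,adverb}; 3:mee {conjunction,determiner}; 4:balolm {adjective,adverb}; 5:poipaa {adverb}; 6:dropvron {adjective}; 7:mee {conjunction,determiner}; 8:dropvron {adjective}; 9:poipaa {adverb}.
There are 16 candidate sequences in total.
Checking each against the rules leaves 12 sequences.
Count = 12.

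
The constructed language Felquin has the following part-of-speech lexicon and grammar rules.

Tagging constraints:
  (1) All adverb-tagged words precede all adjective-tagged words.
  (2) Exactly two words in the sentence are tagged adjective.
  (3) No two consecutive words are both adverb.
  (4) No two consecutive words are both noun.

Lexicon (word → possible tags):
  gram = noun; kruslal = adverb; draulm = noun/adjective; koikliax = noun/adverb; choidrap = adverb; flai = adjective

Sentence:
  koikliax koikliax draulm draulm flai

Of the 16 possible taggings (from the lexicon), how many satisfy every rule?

3

Candidates per position — 1:koikliax {noun,adverb}; 2:koikliax {noun,adverb}; 3:draulm {noun,adjective}; 4:draulm {noun,adjective}; 5:flai {adjective}.
There are 16 candidate sequences in total.
The sequences that satisfy every rule: noun adverb noun adjective adjective; noun adverb adjective noun adjective; adverb noun adjective noun adjective.
Count = 3.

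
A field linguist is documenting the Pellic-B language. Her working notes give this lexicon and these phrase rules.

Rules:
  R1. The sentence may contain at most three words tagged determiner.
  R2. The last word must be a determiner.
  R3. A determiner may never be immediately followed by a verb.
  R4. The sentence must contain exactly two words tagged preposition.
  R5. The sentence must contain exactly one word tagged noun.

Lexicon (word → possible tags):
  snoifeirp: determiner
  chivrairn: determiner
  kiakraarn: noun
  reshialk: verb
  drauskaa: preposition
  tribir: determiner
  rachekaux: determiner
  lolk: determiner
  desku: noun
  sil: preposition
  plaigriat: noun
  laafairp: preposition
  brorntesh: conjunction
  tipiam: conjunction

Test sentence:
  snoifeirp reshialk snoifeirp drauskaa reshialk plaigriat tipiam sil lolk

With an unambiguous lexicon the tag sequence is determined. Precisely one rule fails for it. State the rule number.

Fixed tagging: determiner verb determiner preposition verb noun conjunction preposition determiner.
Applying the rules: R1 ✓, R2 ✓, R3 ✗, R4 ✓, R5 ✓.
Only rule 3 fails.

3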